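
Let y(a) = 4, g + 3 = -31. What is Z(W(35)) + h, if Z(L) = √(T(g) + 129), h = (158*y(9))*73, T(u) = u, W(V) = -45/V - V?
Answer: 46136 + √95 ≈ 46146.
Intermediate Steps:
g = -34 (g = -3 - 31 = -34)
W(V) = -V - 45/V
h = 46136 (h = (158*4)*73 = 632*73 = 46136)
Z(L) = √95 (Z(L) = √(-34 + 129) = √95)
Z(W(35)) + h = √95 + 46136 = 46136 + √95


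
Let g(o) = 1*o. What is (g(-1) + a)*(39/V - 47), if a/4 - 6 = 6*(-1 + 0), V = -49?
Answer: 2342/49 ≈ 47.796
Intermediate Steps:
a = 0 (a = 24 + 4*(6*(-1 + 0)) = 24 + 4*(6*(-1)) = 24 + 4*(-6) = 24 - 24 = 0)
g(o) = o
(g(-1) + a)*(39/V - 47) = (-1 + 0)*(39/(-49) - 47) = -(39*(-1/49) - 47) = -(-39/49 - 47) = -1*(-2342/49) = 2342/49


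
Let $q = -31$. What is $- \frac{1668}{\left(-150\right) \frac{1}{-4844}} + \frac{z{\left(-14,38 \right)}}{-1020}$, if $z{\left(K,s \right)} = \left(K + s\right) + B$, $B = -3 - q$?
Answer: $- \frac{68678297}{1275} \approx -53865.0$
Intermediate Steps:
$B = 28$ ($B = -3 - -31 = -3 + 31 = 28$)
$z{\left(K,s \right)} = 28 + K + s$ ($z{\left(K,s \right)} = \left(K + s\right) + 28 = 28 + K + s$)
$- \frac{1668}{\left(-150\right) \frac{1}{-4844}} + \frac{z{\left(-14,38 \right)}}{-1020} = - \frac{1668}{\left(-150\right) \frac{1}{-4844}} + \frac{28 - 14 + 38}{-1020} = - \frac{1668}{\left(-150\right) \left(- \frac{1}{4844}\right)} + 52 \left(- \frac{1}{1020}\right) = - \frac{1668}{\frac{75}{2422}} - \frac{13}{255} = \left(-1668\right) \frac{2422}{75} - \frac{13}{255} = - \frac{1346632}{25} - \frac{13}{255} = - \frac{68678297}{1275}$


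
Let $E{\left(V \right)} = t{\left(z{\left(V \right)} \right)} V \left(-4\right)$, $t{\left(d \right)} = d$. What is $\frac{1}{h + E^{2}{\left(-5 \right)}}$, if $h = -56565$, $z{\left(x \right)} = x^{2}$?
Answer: $\frac{1}{193435} \approx 5.1697 \cdot 10^{-6}$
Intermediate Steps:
$E{\left(V \right)} = - 4 V^{3}$ ($E{\left(V \right)} = V^{2} V \left(-4\right) = V^{3} \left(-4\right) = - 4 V^{3}$)
$\frac{1}{h + E^{2}{\left(-5 \right)}} = \frac{1}{-56565 + \left(- 4 \left(-5\right)^{3}\right)^{2}} = \frac{1}{-56565 + \left(\left(-4\right) \left(-125\right)\right)^{2}} = \frac{1}{-56565 + 500^{2}} = \frac{1}{-56565 + 250000} = \frac{1}{193435}$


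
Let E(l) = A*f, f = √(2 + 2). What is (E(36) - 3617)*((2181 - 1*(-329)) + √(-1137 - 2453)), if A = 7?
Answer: -9043530 - 3603*I*√3590 ≈ -9.0435e+6 - 2.1588e+5*I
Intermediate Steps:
f = 2 (f = √4 = 2)
E(l) = 14 (E(l) = 7*2 = 14)
(E(36) - 3617)*((2181 - 1*(-329)) + √(-1137 - 2453)) = (14 - 3617)*((2181 - 1*(-329)) + √(-1137 - 2453)) = -3603*((2181 + 329) + √(-3590)) = -3603*(2510 + I*√3590) = -9043530 - 3603*I*√3590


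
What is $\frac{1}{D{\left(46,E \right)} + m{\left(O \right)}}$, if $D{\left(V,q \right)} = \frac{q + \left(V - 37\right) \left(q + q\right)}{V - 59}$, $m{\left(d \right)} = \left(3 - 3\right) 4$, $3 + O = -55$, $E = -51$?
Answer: $\frac{13}{969} \approx 0.013416$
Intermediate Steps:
$O = -58$ ($O = -3 - 55 = -58$)
$m{\left(d \right)} = 0$ ($m{\left(d \right)} = 0 \cdot 4 = 0$)
$D{\left(V,q \right)} = \frac{q + 2 q \left(-37 + V\right)}{-59 + V}$ ($D{\left(V,q \right)} = \frac{q + \left(-37 + V\right) 2 q}{-59 + V} = \frac{q + 2 q \left(-37 + V\right)}{-59 + V}$)
$\frac{1}{D{\left(46,E \right)} + m{\left(O \right)}} = \frac{1}{- \frac{51 \left(-73 + 2 \cdot 46\right)}{-59 + 46} + 0} = \frac{1}{- \frac{51 \left(-73 + 92\right)}{-13} + 0} = \frac{1}{\left(-51\right) \left(- \frac{1}{13}\right) 19 + 0} = \frac{1}{\frac{969}{13} + 0} = \frac{1}{\frac{969}{13}} = \frac{13}{969}$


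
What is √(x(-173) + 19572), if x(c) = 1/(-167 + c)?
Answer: √565630715/170 ≈ 139.90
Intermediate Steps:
√(x(-173) + 19572) = √(1/(-167 - 173) + 19572) = √(1/(-340) + 19572) = √(-1/340 + 19572) = √(6654479/340) = √565630715/170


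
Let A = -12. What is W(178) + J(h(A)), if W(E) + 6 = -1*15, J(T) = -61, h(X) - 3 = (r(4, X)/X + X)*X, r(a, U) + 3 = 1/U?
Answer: -82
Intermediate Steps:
r(a, U) = -3 + 1/U
h(X) = 3 + X*(X + (-3 + 1/X)/X) (h(X) = 3 + ((-3 + 1/X)/X + X)*X = 3 + (X + (-3 + 1/X)/X)*X = 3 + X*(X + (-3 + 1/X)/X))
W(E) = -21 (W(E) = -6 - 1*15 = -6 - 15 = -21)
W(178) + J(h(A)) = -21 - 61 = -82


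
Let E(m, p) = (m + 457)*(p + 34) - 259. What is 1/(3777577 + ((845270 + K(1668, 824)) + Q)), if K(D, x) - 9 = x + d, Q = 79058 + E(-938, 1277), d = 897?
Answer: 1/4072785 ≈ 2.4553e-7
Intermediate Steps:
E(m, p) = -259 + (34 + p)*(457 + m) (E(m, p) = (457 + m)*(34 + p) - 259 = (34 + p)*(457 + m) - 259 = -259 + (34 + p)*(457 + m))
Q = -551792 (Q = 79058 + (15279 + 34*(-938) + 457*1277 - 938*1277) = 79058 + (15279 - 31892 + 583589 - 1197826) = 79058 - 630850 = -551792)
K(D, x) = 906 + x (K(D, x) = 9 + (x + 897) = 9 + (897 + x) = 906 + x)
1/(3777577 + ((845270 + K(1668, 824)) + Q)) = 1/(3777577 + ((845270 + (906 + 824)) - 551792)) = 1/(3777577 + ((845270 + 1730) - 551792)) = 1/(3777577 + (847000 - 551792)) = 1/(3777577 + 295208) = 1/4072785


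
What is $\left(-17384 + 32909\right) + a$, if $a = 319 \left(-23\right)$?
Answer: $8188$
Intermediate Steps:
$a = -7337$
$\left(-17384 + 32909\right) + a = \left(-17384 + 32909\right) - 7337 = 15525 - 7337 = 8188$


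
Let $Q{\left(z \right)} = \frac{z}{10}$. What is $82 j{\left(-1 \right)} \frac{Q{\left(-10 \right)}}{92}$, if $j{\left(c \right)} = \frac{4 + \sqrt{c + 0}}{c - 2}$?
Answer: $\frac{82}{69} + \frac{41 i}{138} \approx 1.1884 + 0.2971 i$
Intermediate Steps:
$Q{\left(z \right)} = \frac{z}{10}$ ($Q{\left(z \right)} = z \frac{1}{10} = \frac{z}{10}$)
$j{\left(c \right)} = \frac{4 + \sqrt{c}}{-2 + c}$
$82 j{\left(-1 \right)} \frac{Q{\left(-10 \right)}}{92} = 82 \frac{4 + \sqrt{-1}}{-2 - 1} \frac{\frac{1}{10} \left(-10\right)}{92} = 82 \frac{4 + i}{-3} \left(\left(-1\right) \frac{1}{92}\right) = 82 \left(- \frac{4 + i}{3}\right) \left(- \frac{1}{92}\right) = 82 \left(- \frac{4}{3} - \frac{i}{3}\right) \left(- \frac{1}{92}\right) = \left(- \frac{328}{3} - \frac{82 i}{3}\right) \left(- \frac{1}{92}\right) = \frac{82}{69} + \frac{41 i}{138}$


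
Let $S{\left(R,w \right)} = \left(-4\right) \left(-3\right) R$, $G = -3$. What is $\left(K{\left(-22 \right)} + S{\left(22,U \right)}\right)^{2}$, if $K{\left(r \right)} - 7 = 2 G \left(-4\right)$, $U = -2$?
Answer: $87025$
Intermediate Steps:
$K{\left(r \right)} = 31$ ($K{\left(r \right)} = 7 + 2 \left(-3\right) \left(-4\right) = 7 - -24 = 7 + 24 = 31$)
$S{\left(R,w \right)} = 12 R$
$\left(K{\left(-22 \right)} + S{\left(22,U \right)}\right)^{2} = \left(31 + 12 \cdot 22\right)^{2} = \left(31 + 264\right)^{2} = 295^{2} = 87025$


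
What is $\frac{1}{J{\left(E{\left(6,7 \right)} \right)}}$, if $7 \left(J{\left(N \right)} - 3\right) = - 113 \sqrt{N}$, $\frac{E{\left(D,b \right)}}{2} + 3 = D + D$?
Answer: $- \frac{49}{76467} - \frac{791 \sqrt{2}}{76467} \approx -0.01527$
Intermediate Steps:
$E{\left(D,b \right)} = -6 + 4 D$ ($E{\left(D,b \right)} = -6 + 2 \left(D + D\right) = -6 + 2 \cdot 2 D = -6 + 4 D$)
$J{\left(N \right)} = 3 - \frac{113 \sqrt{N}}{7}$ ($J{\left(N \right)} = 3 + \frac{\left(-113\right) \sqrt{N}}{7} = 3 - \frac{113 \sqrt{N}}{7}$)
$\frac{1}{J{\left(E{\left(6,7 \right)} \right)}} = \frac{1}{3 - \frac{113 \sqrt{-6 + 4 \cdot 6}}{7}} = \frac{1}{3 - \frac{113 \sqrt{-6 + 24}}{7}} = \frac{1}{3 - \frac{113 \sqrt{18}}{7}} = \frac{1}{3 - \frac{113 \cdot 3 \sqrt{2}}{7}} = \frac{1}{3 - \frac{339 \sqrt{2}}{7}}$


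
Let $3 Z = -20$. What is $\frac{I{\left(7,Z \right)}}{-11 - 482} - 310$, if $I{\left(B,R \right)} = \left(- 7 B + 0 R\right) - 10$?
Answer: $- \frac{152771}{493} \approx -309.88$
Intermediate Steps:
$Z = - \frac{20}{3}$ ($Z = \frac{1}{3} \left(-20\right) = - \frac{20}{3} \approx -6.6667$)
$I{\left(B,R \right)} = -10 - 7 B$ ($I{\left(B,R \right)} = \left(- 7 B + 0\right) - 10 = - 7 B - 10 = -10 - 7 B$)
$\frac{I{\left(7,Z \right)}}{-11 - 482} - 310 = \frac{-10 - 49}{-11 - 482} - 310 = \frac{-10 - 49}{-493} - 310 = \left(- \frac{1}{493}\right) \left(-59\right) - 310 = \frac{59}{493} - 310 = - \frac{152771}{493}$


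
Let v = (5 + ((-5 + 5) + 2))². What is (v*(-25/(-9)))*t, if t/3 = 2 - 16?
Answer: -17150/3 ≈ -5716.7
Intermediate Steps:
t = -42 (t = 3*(2 - 16) = 3*(-14) = -42)
v = 49 (v = (5 + (0 + 2))² = (5 + 2)² = 7² = 49)
(v*(-25/(-9)))*t = (49*(-25/(-9)))*(-42) = (49*(-25*(-⅑)))*(-42) = (49*(25/9))*(-42) = (1225/9)*(-42) = -17150/3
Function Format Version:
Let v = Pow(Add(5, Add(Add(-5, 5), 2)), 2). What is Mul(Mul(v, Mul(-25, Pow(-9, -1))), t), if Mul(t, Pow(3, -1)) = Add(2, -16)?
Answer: Rational(-17150, 3) ≈ -5716.7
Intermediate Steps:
t = -42 (t = Mul(3, Add(2, -16)) = Mul(3, -14) = -42)
v = 49 (v = Pow(Add(5, Add(0, 2)), 2) = Pow(Add(5, 2), 2) = Pow(7, 2) = 49)
Mul(Mul(v, Mul(-25, Pow(-9, -1))), t) = Mul(Mul(49, Mul(-25, Pow(-9, -1))), -42) = Mul(Mul(49, Mul(-25, Rational(-1, 9))), -42) = Mul(Mul(49, Rational(25, 9)), -42) = Mul(Rational(1225, 9), -42) = Rational(-17150, 3)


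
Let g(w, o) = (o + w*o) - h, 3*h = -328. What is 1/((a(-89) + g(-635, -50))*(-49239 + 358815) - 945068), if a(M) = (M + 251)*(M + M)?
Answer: 1/919527572 ≈ 1.0875e-9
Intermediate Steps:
a(M) = 2*M*(251 + M) (a(M) = (251 + M)*(2*M) = 2*M*(251 + M))
h = -328/3 (h = (⅓)*(-328) = -328/3 ≈ -109.33)
g(w, o) = 328/3 + o + o*w (g(w, o) = (o + w*o) - 1*(-328/3) = (o + o*w) + 328/3 = 328/3 + o + o*w)
1/((a(-89) + g(-635, -50))*(-49239 + 358815) - 945068) = 1/((2*(-89)*(251 - 89) + (328/3 - 50 - 50*(-635)))*(-49239 + 358815) - 945068) = 1/((2*(-89)*162 + (328/3 - 50 + 31750))*309576 - 945068) = 1/((-28836 + 95428/3)*309576 - 945068) = 1/((8920/3)*309576 - 945068) = 1/(920472640 - 945068) = 1/919527572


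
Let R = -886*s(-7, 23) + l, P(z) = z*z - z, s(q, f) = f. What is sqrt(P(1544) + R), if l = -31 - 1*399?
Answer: 4*sqrt(147599) ≈ 1536.7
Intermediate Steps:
l = -430 (l = -31 - 399 = -430)
P(z) = z**2 - z
R = -20808 (R = -886*23 - 430 = -20378 - 430 = -20808)
sqrt(P(1544) + R) = sqrt(1544*(-1 + 1544) - 20808) = sqrt(1544*1543 - 20808) = sqrt(2382392 - 20808) = sqrt(2361584) = 4*sqrt(147599)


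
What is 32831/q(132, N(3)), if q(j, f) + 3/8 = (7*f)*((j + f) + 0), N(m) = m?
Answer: 262648/22677 ≈ 11.582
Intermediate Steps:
q(j, f) = -3/8 + 7*f*(f + j) (q(j, f) = -3/8 + (7*f)*((j + f) + 0) = -3/8 + (7*f)*((f + j) + 0) = -3/8 + (7*f)*(f + j) = -3/8 + 7*f*(f + j))
32831/q(132, N(3)) = 32831/(-3/8 + 7*3² + 7*3*132) = 32831/(-3/8 + 7*9 + 2772) = 32831/(-3/8 + 63 + 2772) = 32831/(22677/8) = 32831*(8/22677) = 262648/22677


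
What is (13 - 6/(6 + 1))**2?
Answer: 7225/49 ≈ 147.45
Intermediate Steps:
(13 - 6/(6 + 1))**2 = (13 - 6/7)**2 = (85/7)**2 = 7225/49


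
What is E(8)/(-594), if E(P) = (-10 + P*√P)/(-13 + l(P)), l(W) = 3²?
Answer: -5/1188 + 2*√2/297 ≈ 0.0053146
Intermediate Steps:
l(W) = 9
E(P) = 5/2 - P^(3/2)/4 (E(P) = (-10 + P*√P)/(-13 + 9) = (-10 + P^(3/2))/(-4) = (-10 + P^(3/2))*(-¼) = 5/2 - P^(3/2)/4)
E(8)/(-594) = (5/2 - 4*√2)/(-594) = (5/2 - 4*√2)*(-1/594) = -5/1188 + 2*√2/297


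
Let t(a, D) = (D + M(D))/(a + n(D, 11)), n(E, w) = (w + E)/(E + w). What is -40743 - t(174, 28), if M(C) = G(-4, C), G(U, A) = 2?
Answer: -1426011/35 ≈ -40743.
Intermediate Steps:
M(C) = 2
n(E, w) = 1 (n(E, w) = (E + w)/(E + w) = 1)
t(a, D) = (2 + D)/(1 + a) (t(a, D) = (D + 2)/(a + 1) = (2 + D)/(1 + a))
-40743 - t(174, 28) = -40743 - (2 + 28)/(1 + 174) = -40743 - 30/175 = -40743 - 1*6/35 = -40743 - 6/35 = -1426011/35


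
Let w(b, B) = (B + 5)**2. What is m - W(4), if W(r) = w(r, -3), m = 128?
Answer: 124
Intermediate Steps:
w(b, B) = (5 + B)**2
W(r) = 4 (W(r) = (5 - 3)**2 = 2**2 = 4)
m - W(4) = 128 - 1*4 = 128 - 4 = 124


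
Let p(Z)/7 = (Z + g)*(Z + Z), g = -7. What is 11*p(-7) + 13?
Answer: 15105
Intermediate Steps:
p(Z) = 14*Z*(-7 + Z) (p(Z) = 7*((Z - 7)*(Z + Z)) = 7*((-7 + Z)*(2*Z)) = 7*(2*Z*(-7 + Z)) = 14*Z*(-7 + Z))
11*p(-7) + 13 = 11*(14*(-7)*(-7 - 7)) + 13 = 11*(14*(-7)*(-14)) + 13 = 11*1372 + 13 = 15092 + 13 = 15105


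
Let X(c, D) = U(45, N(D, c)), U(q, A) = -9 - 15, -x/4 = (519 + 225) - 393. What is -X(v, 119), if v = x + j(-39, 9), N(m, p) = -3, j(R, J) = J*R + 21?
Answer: 24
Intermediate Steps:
j(R, J) = 21 + J*R
x = -1404 (x = -4*((519 + 225) - 393) = -4*(744 - 393) = -4*351 = -1404)
U(q, A) = -24
v = -1734 (v = -1404 + (21 + 9*(-39)) = -1404 + (21 - 351) = -1404 - 330 = -1734)
X(c, D) = -24
-X(v, 119) = -1*(-24) = 24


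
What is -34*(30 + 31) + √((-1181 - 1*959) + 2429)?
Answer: -2057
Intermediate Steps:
-34*(30 + 31) + √((-1181 - 1*959) + 2429) = -34*61 + √((-1181 - 959) + 2429) = -2074 + √(-2140 + 2429) = -2074 + √289 = -2074 + 17 = -2057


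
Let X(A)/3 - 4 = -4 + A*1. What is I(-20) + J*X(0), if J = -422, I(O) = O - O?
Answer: 0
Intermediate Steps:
I(O) = 0
X(A) = 3*A (X(A) = 12 + 3*(-4 + A*1) = 12 + 3*(-4 + A) = 12 + (-12 + 3*A) = 3*A)
I(-20) + J*X(0) = 0 - 1266*0 = 0 - 422*0 = 0 + 0 = 0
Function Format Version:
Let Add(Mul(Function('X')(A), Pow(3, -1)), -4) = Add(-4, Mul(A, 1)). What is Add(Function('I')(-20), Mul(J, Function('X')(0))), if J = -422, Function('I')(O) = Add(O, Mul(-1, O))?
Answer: 0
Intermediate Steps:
Function('I')(O) = 0
Function('X')(A) = Mul(3, A) (Function('X')(A) = Add(12, Mul(3, Add(-4, Mul(A, 1)))) = Add(12, Mul(3, Add(-4, A))) = Add(12, Add(-12, Mul(3, A))) = Mul(3, A))
Add(Function('I')(-20), Mul(J, Function('X')(0))) = Add(0, Mul(-422, Mul(3, 0))) = Add(0, Mul(-422, 0)) = Add(0, 0) = 0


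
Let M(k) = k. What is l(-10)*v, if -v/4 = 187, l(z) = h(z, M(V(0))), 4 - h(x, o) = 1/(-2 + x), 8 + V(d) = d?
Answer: -9163/3 ≈ -3054.3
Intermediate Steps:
V(d) = -8 + d
h(x, o) = 4 - 1/(-2 + x)
l(z) = (-9 + 4*z)/(-2 + z)
v = -748 (v = -4*187 = -748)
l(-10)*v = ((-9 + 4*(-10))/(-2 - 10))*(-748) = ((-9 - 40)/(-12))*(-748) = -1/12*(-49)*(-748) = (49/12)*(-748) = -9163/3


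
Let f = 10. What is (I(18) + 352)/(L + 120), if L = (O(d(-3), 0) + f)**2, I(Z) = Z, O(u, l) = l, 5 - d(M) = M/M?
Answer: 37/22 ≈ 1.6818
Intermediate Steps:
d(M) = 4 (d(M) = 5 - M/M = 5 - 1*1 = 5 - 1 = 4)
L = 100 (L = (0 + 10)**2 = 10**2 = 100)
(I(18) + 352)/(L + 120) = (18 + 352)/(100 + 120) = 370/220 = 370*(1/220) = 37/22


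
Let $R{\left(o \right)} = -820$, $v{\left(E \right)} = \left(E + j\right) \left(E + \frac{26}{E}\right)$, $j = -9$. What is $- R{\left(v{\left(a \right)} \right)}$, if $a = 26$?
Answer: $820$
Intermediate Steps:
$v{\left(E \right)} = \left(-9 + E\right) \left(E + \frac{26}{E}\right)$ ($v{\left(E \right)} = \left(E - 9\right) \left(E + \frac{26}{E}\right) = \left(-9 + E\right) \left(E + \frac{26}{E}\right)$)
$- R{\left(v{\left(a \right)} \right)} = \left(-1\right) \left(-820\right) = 820$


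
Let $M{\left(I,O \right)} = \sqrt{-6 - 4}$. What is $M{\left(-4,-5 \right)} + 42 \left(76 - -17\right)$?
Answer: $3906 + i \sqrt{10} \approx 3906.0 + 3.1623 i$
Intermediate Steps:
$M{\left(I,O \right)} = i \sqrt{10}$ ($M{\left(I,O \right)} = \sqrt{-10} = i \sqrt{10}$)
$M{\left(-4,-5 \right)} + 42 \left(76 - -17\right) = i \sqrt{10} + 42 \left(76 - -17\right) = i \sqrt{10} + 42 \left(76 + 17\right) = i \sqrt{10} + 42 \cdot 93 = i \sqrt{10} + 3906 = 3906 + i \sqrt{10}$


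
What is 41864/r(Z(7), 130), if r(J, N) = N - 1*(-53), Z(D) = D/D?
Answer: 41864/183 ≈ 228.77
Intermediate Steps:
Z(D) = 1
r(J, N) = 53 + N (r(J, N) = N + 53 = 53 + N)
41864/r(Z(7), 130) = 41864/(53 + 130) = 41864/183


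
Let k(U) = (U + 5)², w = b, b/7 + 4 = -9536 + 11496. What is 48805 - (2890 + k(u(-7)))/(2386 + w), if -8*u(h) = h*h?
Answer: 50219769519/1028992 ≈ 48805.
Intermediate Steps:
u(h) = -h²/8 (u(h) = -h*h/8 = -h²/8)
b = 13692 (b = -28 + 7*(-9536 + 11496) = -28 + 7*1960 = -28 + 13720 = 13692)
w = 13692
k(U) = (5 + U)²
48805 - (2890 + k(u(-7)))/(2386 + w) = 48805 - (2890 + (5 - ⅛*(-7)²)²)/(2386 + 13692) = 48805 - (2890 + (5 - ⅛*49)²)/16078 = 48805 - (2890 + (5 - 49/8)²)/16078 = 48805 - (2890 + (-9/8)²)/16078 = 48805 - (2890 + 81/64)/16078 = 48805 - 185041/(64*16078) = 48805 - 1*185041/1028992 = 48805 - 185041/1028992 = 50219769519/1028992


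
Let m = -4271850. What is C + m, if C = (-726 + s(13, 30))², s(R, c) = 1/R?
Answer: -632885681/169 ≈ -3.7449e+6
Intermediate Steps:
C = 89056969/169 (C = (-726 + 1/13)² = (-9437/13)² = 89056969/169 ≈ 5.2696e+5)
C + m = 89056969/169 - 4271850 = -632885681/169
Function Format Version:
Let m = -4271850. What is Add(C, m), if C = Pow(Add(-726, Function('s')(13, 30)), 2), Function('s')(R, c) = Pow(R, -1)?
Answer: Rational(-632885681, 169) ≈ -3.7449e+6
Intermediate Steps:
C = Rational(89056969, 169) (C = Pow(Add(-726, Pow(13, -1)), 2) = Pow(Add(-726, Rational(1, 13)), 2) = Pow(Rational(-9437, 13), 2) = Rational(89056969, 169) ≈ 5.2696e+5)
Add(C, m) = Add(Rational(89056969, 169), -4271850) = Rational(-632885681, 169)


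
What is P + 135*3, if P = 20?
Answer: 425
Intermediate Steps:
P + 135*3 = 20 + 135*3 = 20 + 405 = 425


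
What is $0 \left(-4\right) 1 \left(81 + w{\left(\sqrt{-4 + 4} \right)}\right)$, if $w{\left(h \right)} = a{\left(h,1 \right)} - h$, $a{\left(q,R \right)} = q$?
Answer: $0$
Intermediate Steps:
$w{\left(h \right)} = 0$ ($w{\left(h \right)} = h - h = 0$)
$0 \left(-4\right) 1 \left(81 + w{\left(\sqrt{-4 + 4} \right)}\right) = 0 \left(-4\right) 1 \left(81 + 0\right) = 0 \cdot 1 \cdot 81 = 0 \cdot 81 = 0$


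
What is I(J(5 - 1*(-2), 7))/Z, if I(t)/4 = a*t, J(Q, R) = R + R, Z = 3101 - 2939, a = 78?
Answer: 728/27 ≈ 26.963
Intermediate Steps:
Z = 162
J(Q, R) = 2*R
I(t) = 312*t (I(t) = 4*(78*t) = 312*t)
I(J(5 - 1*(-2), 7))/Z = (312*(2*7))/162 = (312*14)*(1/162) = 4368*(1/162) = 728/27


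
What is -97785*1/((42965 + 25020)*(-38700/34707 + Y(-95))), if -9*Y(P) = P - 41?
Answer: -2036294397/19814690548 ≈ -0.10277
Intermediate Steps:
Y(P) = 41/9 - P/9 (Y(P) = -(P - 41)/9 = -(-41 + P)/9 = 41/9 - P/9)
-97785*1/((42965 + 25020)*(-38700/34707 + Y(-95))) = -97785*1/((42965 + 25020)*(-38700/34707 + (41/9 - 1/9*(-95)))) = -97785*1/(67985*(-38700*1/34707 + (41/9 + 95/9))) = -97785*1/(67985*(-12900/11569 + 136/9)) = -97785/((1457284/104121)*67985) = -97785/99073452740/104121 = -97785*104121/99073452740 = -2036294397/19814690548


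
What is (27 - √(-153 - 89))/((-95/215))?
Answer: -1161/19 + 473*I*√2/19 ≈ -61.105 + 35.206*I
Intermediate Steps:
(27 - √(-153 - 89))/((-95/215)) = (27 - √(-242))/((-95*1/215)) = (27 - 11*I*√2)/(-19/43) = (27 - 11*I*√2)*(-43/19) = -1161/19 + 473*I*√2/19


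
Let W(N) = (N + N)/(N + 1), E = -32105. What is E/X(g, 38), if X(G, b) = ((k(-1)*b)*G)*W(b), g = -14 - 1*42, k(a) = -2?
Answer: -1252095/323456 ≈ -3.8710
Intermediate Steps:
W(N) = 2*N/(1 + N) (W(N) = (2*N)/(1 + N) = 2*N/(1 + N))
g = -56 (g = -14 - 42 = -56)
X(G, b) = -4*G*b²/(1 + b) (X(G, b) = ((-2*b)*G)*(2*b/(1 + b)) = (-2*G*b)*(2*b/(1 + b)) = -4*G*b²/(1 + b))
E/X(g, 38) = -32105/((-4*(-56)*38²/(1 + 38))) = -32105/((-4*(-56)*1444/39)) = -32105/((-4*(-56)*1444*1/39)) = -32105/323456/39 = -32105*39/323456 = -1252095/323456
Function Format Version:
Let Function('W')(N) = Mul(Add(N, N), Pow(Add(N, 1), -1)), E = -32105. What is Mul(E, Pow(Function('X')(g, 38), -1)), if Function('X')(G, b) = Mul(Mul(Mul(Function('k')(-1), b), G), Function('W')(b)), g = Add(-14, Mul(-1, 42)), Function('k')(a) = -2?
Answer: Rational(-1252095, 323456) ≈ -3.8710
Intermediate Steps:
Function('W')(N) = Mul(2, N, Pow(Add(1, N), -1)) (Function('W')(N) = Mul(Mul(2, N), Pow(Add(1, N), -1)) = Mul(2, N, Pow(Add(1, N), -1)))
g = -56 (g = Add(-14, -42) = -56)
Function('X')(G, b) = Mul(-4, G, Pow(b, 2), Pow(Add(1, b), -1)) (Function('X')(G, b) = Mul(Mul(Mul(-2, b), G), Mul(2, b, Pow(Add(1, b), -1))) = Mul(Mul(-2, G, b), Mul(2, b, Pow(Add(1, b), -1))) = Mul(-4, G, Pow(b, 2), Pow(Add(1, b), -1)))
Mul(E, Pow(Function('X')(g, 38), -1)) = Mul(-32105, Pow(Mul(-4, -56, Pow(38, 2), Pow(Add(1, 38), -1)), -1)) = Mul(-32105, Pow(Mul(-4, -56, 1444, Pow(39, -1)), -1)) = Mul(-32105, Pow(Mul(-4, -56, 1444, Rational(1, 39)), -1)) = Mul(-32105, Pow(Rational(323456, 39), -1)) = Mul(-32105, Rational(39, 323456)) = Rational(-1252095, 323456)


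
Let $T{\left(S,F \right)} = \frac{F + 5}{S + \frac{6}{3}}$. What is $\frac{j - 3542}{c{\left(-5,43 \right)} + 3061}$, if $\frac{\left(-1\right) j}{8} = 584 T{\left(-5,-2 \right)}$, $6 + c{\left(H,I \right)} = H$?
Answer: $\frac{113}{305} \approx 0.37049$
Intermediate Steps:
$T{\left(S,F \right)} = \frac{5 + F}{2 + S}$ ($T{\left(S,F \right)} = \frac{5 + F}{S + 6 \cdot \frac{1}{3}} = \frac{5 + F}{S + 2} = \frac{5 + F}{2 + S}$)
$c{\left(H,I \right)} = -6 + H$
$j = 4672$ ($j = - 8 \cdot 584 \frac{5 - 2}{2 - 5} = - 8 \cdot 584 \frac{1}{-3} \cdot 3 = - 8 \cdot 584 \left(\left(- \frac{1}{3}\right) 3\right) = - 8 \cdot 584 \left(-1\right) = \left(-8\right) \left(-584\right) = 4672$)
$\frac{j - 3542}{c{\left(-5,43 \right)} + 3061} = \frac{4672 - 3542}{\left(-6 - 5\right) + 3061} = \frac{1130}{-11 + 3061} = \frac{1130}{3050} = 1130 \cdot \frac{1}{3050} = \frac{113}{305}$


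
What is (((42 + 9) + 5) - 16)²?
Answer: 1600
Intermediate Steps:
(((42 + 9) + 5) - 16)² = ((51 + 5) - 16)² = (56 - 16)² = 40² = 1600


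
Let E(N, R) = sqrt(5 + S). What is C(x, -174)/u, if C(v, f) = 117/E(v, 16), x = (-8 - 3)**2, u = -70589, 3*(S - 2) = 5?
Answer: -9*sqrt(78)/141178 ≈ -0.00056302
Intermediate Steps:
S = 11/3 (S = 2 + (1/3)*5 = 2 + 5/3 = 11/3 ≈ 3.6667)
E(N, R) = sqrt(78)/3 (E(N, R) = sqrt(5 + 11/3) = sqrt(26/3) = sqrt(78)/3)
x = 121 (x = (-11)**2 = 121)
C(v, f) = 9*sqrt(78)/2 (C(v, f) = 117/((sqrt(78)/3)) = 117*(sqrt(78)/26) = 9*sqrt(78)/2)
C(x, -174)/u = (9*sqrt(78)/2)/(-70589) = (9*sqrt(78)/2)*(-1/70589) = -9*sqrt(78)/141178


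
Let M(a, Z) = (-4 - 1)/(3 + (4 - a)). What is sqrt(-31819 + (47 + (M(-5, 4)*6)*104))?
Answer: 4*I*sqrt(2002) ≈ 178.97*I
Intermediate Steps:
M(a, Z) = -5/(7 - a)
sqrt(-31819 + (47 + (M(-5, 4)*6)*104)) = sqrt(-31819 + (47 + ((5/(-7 - 5))*6)*104)) = sqrt(-31819 + (47 + ((5/(-12))*6)*104)) = sqrt(-31819 + (47 + ((5*(-1/12))*6)*104)) = sqrt(-31819 + (47 - 5/12*6*104)) = sqrt(-31819 + (47 - 5/2*104)) = sqrt(-31819 + (47 - 260)) = sqrt(-31819 - 213) = sqrt(-32032) = 4*I*sqrt(2002)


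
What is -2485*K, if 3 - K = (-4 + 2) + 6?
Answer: 2485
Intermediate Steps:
K = -1 (K = 3 - ((-4 + 2) + 6) = 3 - (-2 + 6) = 3 - 1*4 = 3 - 4 = -1)
-2485*K = -2485*(-1) = 2485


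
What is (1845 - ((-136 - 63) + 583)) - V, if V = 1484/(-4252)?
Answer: 1553414/1063 ≈ 1461.3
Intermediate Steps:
V = -371/1063 (V = 1484*(-1/4252) = -371/1063 ≈ -0.34901)
(1845 - ((-136 - 63) + 583)) - V = (1845 - ((-136 - 63) + 583)) - 1*(-371/1063) = (1845 - (-199 + 583)) + 371/1063 = (1845 - 1*384) + 371/1063 = (1845 - 384) + 371/1063 = 1461 + 371/1063 = 1553414/1063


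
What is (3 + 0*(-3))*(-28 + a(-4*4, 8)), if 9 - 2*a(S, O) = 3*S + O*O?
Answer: -189/2 ≈ -94.500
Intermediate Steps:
a(S, O) = 9/2 - 3*S/2 - O²/2 (a(S, O) = 9/2 - (3*S + O*O)/2 = 9/2 - (3*S + O²)/2 = 9/2 - (O² + 3*S)/2 = 9/2 + (-3*S/2 - O²/2) = 9/2 - 3*S/2 - O²/2)
(3 + 0*(-3))*(-28 + a(-4*4, 8)) = (3 + 0*(-3))*(-28 + (9/2 - (-6)*4 - ½*8²)) = (3 + 0)*(-28 + (9/2 - 3/2*(-16) - ½*64)) = 3*(-28 + (9/2 + 24 - 32)) = 3*(-28 - 7/2) = 3*(-63/2) = -189/2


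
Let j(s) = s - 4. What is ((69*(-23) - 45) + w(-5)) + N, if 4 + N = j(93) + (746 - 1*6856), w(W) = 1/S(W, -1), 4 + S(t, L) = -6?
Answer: -76571/10 ≈ -7657.1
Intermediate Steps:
S(t, L) = -10 (S(t, L) = -4 - 6 = -10)
j(s) = -4 + s
w(W) = -1/10 (w(W) = 1/(-10) = -1/10)
N = -6025 (N = -4 + ((-4 + 93) + (746 - 1*6856)) = -4 + (89 + (746 - 6856)) = -4 + (89 - 6110) = -4 - 6021 = -6025)
((69*(-23) - 45) + w(-5)) + N = ((69*(-23) - 45) - 1/10) - 6025 = ((-1587 - 45) - 1/10) - 6025 = (-1632 - 1/10) - 6025 = -16321/10 - 6025 = -76571/10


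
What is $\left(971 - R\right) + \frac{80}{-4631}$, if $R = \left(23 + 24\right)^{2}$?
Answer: $- \frac{5733258}{4631} \approx -1238.0$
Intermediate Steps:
$R = 2209$ ($R = 47^{2} = 2209$)
$\left(971 - R\right) + \frac{80}{-4631} = \left(971 - 2209\right) + \frac{80}{-4631} = \left(971 - 2209\right) + 80 \left(- \frac{1}{4631}\right) = -1238 - \frac{80}{4631} = - \frac{5733258}{4631}$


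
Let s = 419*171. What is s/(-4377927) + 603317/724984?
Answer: 66393164237/81382744312 ≈ 0.81581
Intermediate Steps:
s = 71649
s/(-4377927) + 603317/724984 = 71649/(-4377927) + 603317/724984 = 71649*(-1/4377927) + 603317*(1/724984) = -23883/1459309 + 46409/55768 = 66393164237/81382744312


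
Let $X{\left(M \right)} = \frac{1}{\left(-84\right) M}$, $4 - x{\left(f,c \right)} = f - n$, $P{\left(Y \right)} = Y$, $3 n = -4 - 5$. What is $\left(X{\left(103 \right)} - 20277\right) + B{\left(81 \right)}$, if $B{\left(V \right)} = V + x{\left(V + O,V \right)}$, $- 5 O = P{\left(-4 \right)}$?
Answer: $- \frac{877174373}{43260} \approx -20277.0$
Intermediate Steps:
$n = -3$ ($n = \frac{-4 - 5}{3} = \frac{1}{3} \left(-9\right) = -3$)
$O = \frac{4}{5}$ ($O = \left(- \frac{1}{5}\right) \left(-4\right) = \frac{4}{5} \approx 0.8$)
$x{\left(f,c \right)} = 1 - f$ ($x{\left(f,c \right)} = 4 - \left(f - -3\right) = 4 - \left(f + 3\right) = 4 - \left(3 + f\right) = 1 - f$)
$X{\left(M \right)} = - \frac{1}{84 M}$
$B{\left(V \right)} = \frac{1}{5}$ ($B{\left(V \right)} = V - \left(- \frac{1}{5} + V\right) = \frac{1}{5}$)
$\left(X{\left(103 \right)} - 20277\right) + B{\left(81 \right)} = \left(- \frac{1}{84 \cdot 103} - 20277\right) + \frac{1}{5} = \left(\left(- \frac{1}{84}\right) \frac{1}{103} - 20277\right) + \frac{1}{5} = \left(- \frac{1}{8652} - 20277\right) + \frac{1}{5} = - \frac{175436605}{8652} + \frac{1}{5} = - \frac{877174373}{43260}$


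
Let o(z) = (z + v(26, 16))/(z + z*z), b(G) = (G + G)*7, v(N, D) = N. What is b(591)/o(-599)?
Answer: -987921116/191 ≈ -5.1724e+6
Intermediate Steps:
b(G) = 14*G (b(G) = (2*G)*7 = 14*G)
o(z) = (26 + z)/(z + z²) (o(z) = (z + 26)/(z + z*z) = (26 + z)/(z + z²))
b(591)/o(-599) = (14*591)/(((26 - 599)/((-599)*(1 - 599)))) = 8274/((-1/599*(-573)/(-598))) = 8274/((-1/599*(-1/598)*(-573))) = 8274/(-573/358202) = 8274*(-358202/573) = -987921116/191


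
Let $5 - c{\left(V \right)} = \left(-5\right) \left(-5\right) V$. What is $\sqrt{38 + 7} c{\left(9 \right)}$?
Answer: $- 660 \sqrt{5} \approx -1475.8$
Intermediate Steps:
$c{\left(V \right)} = 5 - 25 V$ ($c{\left(V \right)} = 5 - \left(-5\right) \left(-5\right) V = 5 - 25 V$)
$\sqrt{38 + 7} c{\left(9 \right)} = \sqrt{38 + 7} \left(5 - 225\right) = \sqrt{45} \left(5 - 225\right) = 3 \sqrt{5} \left(-220\right) = - 660 \sqrt{5}$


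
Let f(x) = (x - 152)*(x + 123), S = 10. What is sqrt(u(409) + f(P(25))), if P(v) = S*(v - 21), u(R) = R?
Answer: 3*I*sqrt(1983) ≈ 133.59*I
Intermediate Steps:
P(v) = -210 + 10*v (P(v) = 10*(v - 21) = 10*(-21 + v) = -210 + 10*v)
f(x) = (-152 + x)*(123 + x)
sqrt(u(409) + f(P(25))) = sqrt(409 + (-18696 + (-210 + 10*25)**2 - 29*(-210 + 10*25))) = sqrt(409 + (-18696 + (-210 + 250)**2 - 29*(-210 + 250))) = sqrt(409 + (-18696 + 40**2 - 29*40)) = sqrt(409 + (-18696 + 1600 - 1160)) = sqrt(409 - 18256) = sqrt(-17847) = 3*I*sqrt(1983)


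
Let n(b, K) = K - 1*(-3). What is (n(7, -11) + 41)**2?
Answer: 1089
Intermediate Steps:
n(b, K) = 3 + K (n(b, K) = K + 3 = 3 + K)
(n(7, -11) + 41)**2 = ((3 - 11) + 41)**2 = (-8 + 41)**2 = 33**2 = 1089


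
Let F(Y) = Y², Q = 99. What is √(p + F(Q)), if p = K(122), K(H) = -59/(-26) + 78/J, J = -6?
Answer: 3*√735358/26 ≈ 98.946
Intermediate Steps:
K(H) = -279/26 (K(H) = -59/(-26) + 78/(-6) = -59*(-1/26) + 78*(-⅙) = 59/26 - 13 = -279/26)
p = -279/26 ≈ -10.731
√(p + F(Q)) = √(-279/26 + 99²) = √(-279/26 + 9801) = √(254547/26) = 3*√735358/26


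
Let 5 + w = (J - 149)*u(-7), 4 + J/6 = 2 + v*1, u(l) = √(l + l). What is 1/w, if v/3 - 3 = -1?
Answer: I/(5*(-I + 25*√14)) ≈ -2.2855e-5 + 0.0021378*I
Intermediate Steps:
v = 6 (v = 9 + 3*(-1) = 9 - 3 = 6)
u(l) = √2*√l (u(l) = √(2*l) = √2*√l)
J = 24 (J = -24 + 6*(2 + 6*1) = -24 + 6*(2 + 6) = -24 + 6*8 = -24 + 48 = 24)
w = -5 - 125*I*√14 (w = -5 + (24 - 149)*(√2*√(-7)) = -5 - 125*√2*I*√7 = -5 - 125*I*√14 ≈ -5.0 - 467.71*I)
1/w = 1/(-5 - 125*I*√14)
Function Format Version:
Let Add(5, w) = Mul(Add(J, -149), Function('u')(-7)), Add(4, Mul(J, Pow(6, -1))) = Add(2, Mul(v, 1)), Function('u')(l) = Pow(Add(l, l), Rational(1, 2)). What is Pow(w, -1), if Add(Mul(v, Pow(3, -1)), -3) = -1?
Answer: Mul(Rational(1, 5), I, Pow(Add(Mul(-1, I), Mul(25, Pow(14, Rational(1, 2)))), -1)) ≈ Add(-2.2855e-5, Mul(0.0021378, I))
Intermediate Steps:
v = 6 (v = Add(9, Mul(3, -1)) = Add(9, -3) = 6)
Function('u')(l) = Mul(Pow(2, Rational(1, 2)), Pow(l, Rational(1, 2))) (Function('u')(l) = Pow(Mul(2, l), Rational(1, 2)) = Mul(Pow(2, Rational(1, 2)), Pow(l, Rational(1, 2))))
J = 24 (J = Add(-24, Mul(6, Add(2, Mul(6, 1)))) = Add(-24, Mul(6, Add(2, 6))) = Add(-24, Mul(6, 8)) = Add(-24, 48) = 24)
w = Add(-5, Mul(-125, I, Pow(14, Rational(1, 2)))) (w = Add(-5, Mul(Add(24, -149), Mul(Pow(2, Rational(1, 2)), Pow(-7, Rational(1, 2))))) = Add(-5, Mul(-125, Mul(Pow(2, Rational(1, 2)), Mul(I, Pow(7, Rational(1, 2)))))) = Add(-5, Mul(-125, Mul(I, Pow(14, Rational(1, 2))))) = Add(-5, Mul(-125, I, Pow(14, Rational(1, 2)))) ≈ Add(-5.0000, Mul(-467.71, I)))
Pow(w, -1) = Pow(Add(-5, Mul(-125, I, Pow(14, Rational(1, 2)))), -1)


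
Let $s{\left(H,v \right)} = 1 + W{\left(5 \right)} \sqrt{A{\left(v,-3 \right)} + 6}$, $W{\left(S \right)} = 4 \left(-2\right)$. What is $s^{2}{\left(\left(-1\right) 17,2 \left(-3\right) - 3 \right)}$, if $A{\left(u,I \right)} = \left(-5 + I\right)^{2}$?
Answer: $4481 - 16 \sqrt{70} \approx 4347.1$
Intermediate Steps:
$W{\left(S \right)} = -8$
$s{\left(H,v \right)} = 1 - 8 \sqrt{70}$ ($s{\left(H,v \right)} = 1 - 8 \sqrt{\left(-5 - 3\right)^{2} + 6} = 1 - 8 \sqrt{\left(-8\right)^{2} + 6} = 1 - 8 \sqrt{64 + 6} = 1 - 8 \sqrt{70}$)
$s^{2}{\left(\left(-1\right) 17,2 \left(-3\right) - 3 \right)} = \left(1 - 8 \sqrt{70}\right)^{2}$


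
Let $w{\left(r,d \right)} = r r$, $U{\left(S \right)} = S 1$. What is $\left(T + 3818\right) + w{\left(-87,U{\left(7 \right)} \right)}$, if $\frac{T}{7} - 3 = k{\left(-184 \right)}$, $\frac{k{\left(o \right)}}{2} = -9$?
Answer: $11282$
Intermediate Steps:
$k{\left(o \right)} = -18$ ($k{\left(o \right)} = 2 \left(-9\right) = -18$)
$U{\left(S \right)} = S$
$T = -105$ ($T = 21 + 7 \left(-18\right) = 21 - 126 = -105$)
$w{\left(r,d \right)} = r^{2}$
$\left(T + 3818\right) + w{\left(-87,U{\left(7 \right)} \right)} = \left(-105 + 3818\right) + \left(-87\right)^{2} = 3713 + 7569 = 11282$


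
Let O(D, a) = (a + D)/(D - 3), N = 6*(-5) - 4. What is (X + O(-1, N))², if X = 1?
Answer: 1521/16 ≈ 95.063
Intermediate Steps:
N = -34 (N = -30 - 4 = -34)
O(D, a) = (D + a)/(-3 + D)
(X + O(-1, N))² = (1 + (-1 - 34)/(-3 - 1))² = (1 - 35/(-4))² = (1 - ¼*(-35))² = (1 + 35/4)² = (39/4)² = 1521/16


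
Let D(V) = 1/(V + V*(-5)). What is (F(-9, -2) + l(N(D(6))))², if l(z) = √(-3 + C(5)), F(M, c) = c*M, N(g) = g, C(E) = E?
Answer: (18 + √2)² ≈ 376.91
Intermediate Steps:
D(V) = -1/(4*V) (D(V) = 1/(V - 5*V) = 1/(-4*V) = -1/(4*V))
F(M, c) = M*c
l(z) = √2 (l(z) = √(-3 + 5) = √2)
(F(-9, -2) + l(N(D(6))))² = (-9*(-2) + √2)² = (18 + √2)²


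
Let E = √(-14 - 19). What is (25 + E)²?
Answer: (25 + I*√33)² ≈ 592.0 + 287.23*I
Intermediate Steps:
E = I*√33 (E = √(-33) = I*√33 ≈ 5.7446*I)
(25 + E)² = (25 + I*√33)²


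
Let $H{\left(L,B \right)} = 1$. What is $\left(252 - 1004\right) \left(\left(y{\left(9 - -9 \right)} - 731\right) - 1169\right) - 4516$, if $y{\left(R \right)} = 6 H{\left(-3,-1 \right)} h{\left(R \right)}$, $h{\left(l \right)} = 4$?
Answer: $1406236$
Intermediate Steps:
$y{\left(R \right)} = 24$ ($y{\left(R \right)} = 6 \cdot 1 \cdot 4 = 6 \cdot 4 = 24$)
$\left(252 - 1004\right) \left(\left(y{\left(9 - -9 \right)} - 731\right) - 1169\right) - 4516 = \left(252 - 1004\right) \left(\left(24 - 731\right) - 1169\right) - 4516 = - 752 \left(-707 - 1169\right) - 4516 = \left(-752\right) \left(-1876\right) - 4516 = 1410752 - 4516 = 1406236$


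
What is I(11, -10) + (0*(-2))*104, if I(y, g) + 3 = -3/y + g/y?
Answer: -46/11 ≈ -4.1818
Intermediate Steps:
I(y, g) = -3 - 3/y + g/y (I(y, g) = -3 + (-3/y + g/y) = -3 - 3/y + g/y)
I(11, -10) + (0*(-2))*104 = (-3 - 10 - 3*11)/11 + (0*(-2))*104 = (-3 - 10 - 33)/11 + 0*104 = (1/11)*(-46) + 0 = -46/11 + 0 = -46/11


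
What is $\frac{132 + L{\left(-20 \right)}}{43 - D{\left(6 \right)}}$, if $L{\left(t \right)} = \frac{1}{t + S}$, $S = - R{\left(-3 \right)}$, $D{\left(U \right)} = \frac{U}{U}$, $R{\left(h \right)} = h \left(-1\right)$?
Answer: $\frac{3035}{966} \approx 3.1418$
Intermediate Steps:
$R{\left(h \right)} = - h$
$D{\left(U \right)} = 1$
$S = -3$ ($S = - \left(-1\right) \left(-3\right) = \left(-1\right) 3 = -3$)
$L{\left(t \right)} = \frac{1}{-3 + t}$ ($L{\left(t \right)} = \frac{1}{t - 3} = \frac{1}{-3 + t}$)
$\frac{132 + L{\left(-20 \right)}}{43 - D{\left(6 \right)}} = \frac{132 + \frac{1}{-3 - 20}}{43 - 1} = \frac{132 + \frac{1}{-23}}{43 - 1} = \frac{132 - \frac{1}{23}}{42} = \frac{3035}{23} \cdot \frac{1}{42} = \frac{3035}{966}$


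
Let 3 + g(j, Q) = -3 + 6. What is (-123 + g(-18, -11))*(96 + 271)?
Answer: -45141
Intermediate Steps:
g(j, Q) = 0 (g(j, Q) = -3 + (-3 + 6) = -3 + 3 = 0)
(-123 + g(-18, -11))*(96 + 271) = (-123 + 0)*(96 + 271) = -123*367 = -45141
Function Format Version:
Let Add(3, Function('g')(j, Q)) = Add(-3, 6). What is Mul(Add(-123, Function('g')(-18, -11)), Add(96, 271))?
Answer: -45141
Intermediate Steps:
Function('g')(j, Q) = 0 (Function('g')(j, Q) = Add(-3, Add(-3, 6)) = Add(-3, 3) = 0)
Mul(Add(-123, Function('g')(-18, -11)), Add(96, 271)) = Mul(Add(-123, 0), Add(96, 271)) = Mul(-123, 367) = -45141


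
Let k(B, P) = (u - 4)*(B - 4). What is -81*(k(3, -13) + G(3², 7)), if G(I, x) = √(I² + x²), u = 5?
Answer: 81 - 81*√130 ≈ -842.54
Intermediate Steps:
k(B, P) = -4 + B (k(B, P) = (5 - 4)*(B - 4) = 1*(-4 + B) = -4 + B)
-81*(k(3, -13) + G(3², 7)) = -81*((-4 + 3) + √((3²)² + 7²)) = -81*(-1 + √(9² + 49)) = -81*(-1 + √(81 + 49)) = -81*(-1 + √130) = 81 - 81*√130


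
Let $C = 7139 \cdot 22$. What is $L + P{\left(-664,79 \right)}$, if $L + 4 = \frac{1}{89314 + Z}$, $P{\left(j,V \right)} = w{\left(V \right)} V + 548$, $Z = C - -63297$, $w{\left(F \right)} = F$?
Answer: $\frac{2101104166}{309669} \approx 6785.0$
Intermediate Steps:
$C = 157058$
$Z = 220355$ ($Z = 157058 - -63297 = 157058 + 63297 = 220355$)
$P{\left(j,V \right)} = 548 + V^{2}$ ($P{\left(j,V \right)} = V V + 548 = V^{2} + 548 = 548 + V^{2}$)
$L = - \frac{1238675}{309669}$ ($L = -4 + \frac{1}{89314 + 220355} = -4 + \frac{1}{309669} = - \frac{1238675}{309669} \approx -4.0$)
$L + P{\left(-664,79 \right)} = - \frac{1238675}{309669} + \left(548 + 79^{2}\right) = - \frac{1238675}{309669} + \left(548 + 6241\right) = - \frac{1238675}{309669} + 6789 = \frac{2101104166}{309669}$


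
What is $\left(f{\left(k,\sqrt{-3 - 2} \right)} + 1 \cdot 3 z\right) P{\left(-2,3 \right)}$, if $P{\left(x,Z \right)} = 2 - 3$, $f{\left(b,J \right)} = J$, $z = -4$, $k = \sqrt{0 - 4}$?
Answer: $12 - i \sqrt{5} \approx 12.0 - 2.2361 i$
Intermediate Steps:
$k = 2 i$ ($k = \sqrt{-4} = 2 i \approx 2.0 i$)
$P{\left(x,Z \right)} = -1$ ($P{\left(x,Z \right)} = 2 - 3 = -1$)
$\left(f{\left(k,\sqrt{-3 - 2} \right)} + 1 \cdot 3 z\right) P{\left(-2,3 \right)} = \left(\sqrt{-3 - 2} + 1 \cdot 3 \left(-4\right)\right) \left(-1\right) = \left(\sqrt{-5} + 3 \left(-4\right)\right) \left(-1\right) = \left(i \sqrt{5} - 12\right) \left(-1\right) = \left(-12 + i \sqrt{5}\right) \left(-1\right) = 12 - i \sqrt{5}$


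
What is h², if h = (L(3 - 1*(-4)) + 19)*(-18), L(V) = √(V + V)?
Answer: 121500 + 12312*√14 ≈ 1.6757e+5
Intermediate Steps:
L(V) = √2*√V (L(V) = √(2*V) = √2*√V)
h = -342 - 18*√14 (h = (√2*√(3 - 1*(-4)) + 19)*(-18) = (√2*√(3 + 4) + 19)*(-18) = (√2*√7 + 19)*(-18) = (√14 + 19)*(-18) = (19 + √14)*(-18) = -342 - 18*√14 ≈ -409.35)
h² = (-342 - 18*√14)²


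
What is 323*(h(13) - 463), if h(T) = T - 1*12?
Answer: -149226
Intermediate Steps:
h(T) = -12 + T (h(T) = T - 12 = -12 + T)
323*(h(13) - 463) = 323*((-12 + 13) - 463) = 323*(1 - 463) = 323*(-462) = -149226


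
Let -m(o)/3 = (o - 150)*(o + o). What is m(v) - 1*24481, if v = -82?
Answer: -138625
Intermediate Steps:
m(o) = -6*o*(-150 + o) (m(o) = -3*(o - 150)*(o + o) = -3*(-150 + o)*2*o = -6*o*(-150 + o))
m(v) - 1*24481 = 6*(-82)*(150 - 1*(-82)) - 1*24481 = 6*(-82)*(150 + 82) - 24481 = 6*(-82)*232 - 24481 = -114144 - 24481 = -138625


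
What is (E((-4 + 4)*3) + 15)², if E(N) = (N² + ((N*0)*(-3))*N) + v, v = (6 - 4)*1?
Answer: 289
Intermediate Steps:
v = 2 (v = 2*1 = 2)
E(N) = 2 + N² (E(N) = (N² + ((N*0)*(-3))*N) + 2 = (N² + (0*(-3))*N) + 2 = (N² + 0*N) + 2 = (N² + 0) + 2 = N² + 2 = 2 + N²)
(E((-4 + 4)*3) + 15)² = ((2 + ((-4 + 4)*3)²) + 15)² = ((2 + (0*3)²) + 15)² = ((2 + 0²) + 15)² = ((2 + 0) + 15)² = (2 + 15)² = 17² = 289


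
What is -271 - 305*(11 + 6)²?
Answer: -88416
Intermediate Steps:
-271 - 305*(11 + 6)² = -271 - 305*17² = -271 - 305*289 = -271 - 88145 = -88416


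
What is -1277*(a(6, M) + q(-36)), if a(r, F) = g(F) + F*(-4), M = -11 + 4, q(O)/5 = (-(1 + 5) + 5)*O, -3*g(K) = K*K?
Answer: -734275/3 ≈ -2.4476e+5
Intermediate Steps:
g(K) = -K²/3 (g(K) = -K*K/3 = -K²/3)
q(O) = -5*O (q(O) = 5*((-(1 + 5) + 5)*O) = 5*((-1*6 + 5)*O) = 5*((-6 + 5)*O) = 5*(-O) = -5*O)
M = -7
a(r, F) = -4*F - F²/3 (a(r, F) = -F²/3 + F*(-4) = -F²/3 - 4*F = -4*F - F²/3)
-1277*(a(6, M) + q(-36)) = -1277*((⅓)*(-7)*(-12 - 1*(-7)) - 5*(-36)) = -1277*((⅓)*(-7)*(-12 + 7) + 180) = -1277*((⅓)*(-7)*(-5) + 180) = -1277*(35/3 + 180) = -1277*575/3 = -734275/3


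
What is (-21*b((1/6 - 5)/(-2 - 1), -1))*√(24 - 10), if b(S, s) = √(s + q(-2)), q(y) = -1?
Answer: -42*I*√7 ≈ -111.12*I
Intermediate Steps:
b(S, s) = √(-1 + s) (b(S, s) = √(s - 1) = √(-1 + s))
(-21*b((1/6 - 5)/(-2 - 1), -1))*√(24 - 10) = (-21*√(-1 - 1))*√(24 - 10) = (-21*I*√2)*√14 = -42*I*√7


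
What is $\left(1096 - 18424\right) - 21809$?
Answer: $-39137$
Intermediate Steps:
$\left(1096 - 18424\right) - 21809 = -17328 - 21809 = -39137$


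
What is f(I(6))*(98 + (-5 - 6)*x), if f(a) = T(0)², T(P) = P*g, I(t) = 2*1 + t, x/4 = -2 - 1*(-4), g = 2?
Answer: 0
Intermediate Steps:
x = 8 (x = 4*(-2 - 1*(-4)) = 4*(-2 + 4) = 4*2 = 8)
I(t) = 2 + t
T(P) = 2*P (T(P) = P*2 = 2*P)
f(a) = 0 (f(a) = (2*0)² = 0² = 0)
f(I(6))*(98 + (-5 - 6)*x) = 0*(98 + (-5 - 6)*8) = 0*(98 - 11*8) = 0*(98 - 88) = 0*10 = 0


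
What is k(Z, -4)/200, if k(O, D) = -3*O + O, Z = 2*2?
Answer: -1/25 ≈ -0.040000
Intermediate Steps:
Z = 4
k(O, D) = -2*O
k(Z, -4)/200 = (-2*4)/200 = (1/200)*(-8) = -1/25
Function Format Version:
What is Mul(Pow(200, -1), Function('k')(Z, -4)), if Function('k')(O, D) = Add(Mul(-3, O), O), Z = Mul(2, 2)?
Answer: Rational(-1, 25) ≈ -0.040000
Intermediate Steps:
Z = 4
Function('k')(O, D) = Mul(-2, O)
Mul(Pow(200, -1), Function('k')(Z, -4)) = Mul(Pow(200, -1), Mul(-2, 4)) = Mul(Rational(1, 200), -8) = Rational(-1, 25)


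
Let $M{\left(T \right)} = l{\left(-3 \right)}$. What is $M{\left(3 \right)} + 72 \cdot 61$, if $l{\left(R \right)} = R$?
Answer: $4389$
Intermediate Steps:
$M{\left(T \right)} = -3$
$M{\left(3 \right)} + 72 \cdot 61 = -3 + 72 \cdot 61 = -3 + 4392 = 4389$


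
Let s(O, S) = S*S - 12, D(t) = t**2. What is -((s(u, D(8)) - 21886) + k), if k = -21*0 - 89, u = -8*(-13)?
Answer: 17891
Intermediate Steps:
u = 104
k = -89 (k = 0 - 89 = -89)
s(O, S) = -12 + S**2 (s(O, S) = S**2 - 12 = -12 + S**2)
-((s(u, D(8)) - 21886) + k) = -(((-12 + (8**2)**2) - 21886) - 89) = -(((-12 + 64**2) - 21886) - 89) = -(((-12 + 4096) - 21886) - 89) = -((4084 - 21886) - 89) = -(-17802 - 89) = -1*(-17891) = 17891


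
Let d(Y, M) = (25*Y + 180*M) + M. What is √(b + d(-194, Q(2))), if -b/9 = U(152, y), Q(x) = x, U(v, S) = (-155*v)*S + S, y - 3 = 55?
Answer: √12293310 ≈ 3506.2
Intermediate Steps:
y = 58 (y = 3 + 55 = 58)
U(v, S) = S - 155*S*v (U(v, S) = -155*S*v + S = S - 155*S*v)
b = 12297798 (b = -522*(1 - 155*152) = -522*(1 - 23560) = -522*(-23559) = -9*(-1366422) = 12297798)
d(Y, M) = 25*Y + 181*M
√(b + d(-194, Q(2))) = √(12297798 + (25*(-194) + 181*2)) = √(12297798 + (-4850 + 362)) = √(12297798 - 4488) = √12293310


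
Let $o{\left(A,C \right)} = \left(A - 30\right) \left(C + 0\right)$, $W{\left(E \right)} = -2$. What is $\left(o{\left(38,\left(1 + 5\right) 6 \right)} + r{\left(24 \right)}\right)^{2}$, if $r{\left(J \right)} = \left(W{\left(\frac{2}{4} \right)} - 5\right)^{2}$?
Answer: $113569$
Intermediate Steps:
$o{\left(A,C \right)} = C \left(-30 + A\right)$ ($o{\left(A,C \right)} = \left(-30 + A\right) C = C \left(-30 + A\right)$)
$r{\left(J \right)} = 49$ ($r{\left(J \right)} = \left(-2 - 5\right)^{2} = \left(-7\right)^{2} = 49$)
$\left(o{\left(38,\left(1 + 5\right) 6 \right)} + r{\left(24 \right)}\right)^{2} = \left(\left(1 + 5\right) 6 \left(-30 + 38\right) + 49\right)^{2} = \left(6 \cdot 6 \cdot 8 + 49\right)^{2} = \left(36 \cdot 8 + 49\right)^{2} = \left(288 + 49\right)^{2} = 337^{2} = 113569$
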